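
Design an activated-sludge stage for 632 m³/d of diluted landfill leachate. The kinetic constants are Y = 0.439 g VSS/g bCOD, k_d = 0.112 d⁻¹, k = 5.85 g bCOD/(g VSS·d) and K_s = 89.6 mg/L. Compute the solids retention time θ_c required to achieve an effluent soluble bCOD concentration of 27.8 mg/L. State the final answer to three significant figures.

θ_c ≈ 2.02 d

Specific growth rate at S = 27.8 mg/L: μ = YkS/(K_s+S) = 0.439·5.85·27.8/(89.6+27.8) = 0.6081 d⁻¹.
θ_c = 1/(μ − k_d) = 1/(0.6081 − 0.112) = 1/0.4961 = 2.016 d.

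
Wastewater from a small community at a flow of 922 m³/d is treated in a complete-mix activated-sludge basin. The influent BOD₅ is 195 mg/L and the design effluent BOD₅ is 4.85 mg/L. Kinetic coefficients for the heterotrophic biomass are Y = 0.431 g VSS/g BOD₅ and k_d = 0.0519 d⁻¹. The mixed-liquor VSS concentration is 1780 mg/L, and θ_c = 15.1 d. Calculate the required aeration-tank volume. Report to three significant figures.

From the SRT design equation V = Y Q (S₀−S) θ_c / [X (1 + k_d θ_c)] = 0.431 × 922 × (195 − 4.85) × 15.1 / [1780 × (1 + 0.0519 × 15.1)] = 1.14×10^6 / 3175 = 359.4 m³.

V ≈ 359 m³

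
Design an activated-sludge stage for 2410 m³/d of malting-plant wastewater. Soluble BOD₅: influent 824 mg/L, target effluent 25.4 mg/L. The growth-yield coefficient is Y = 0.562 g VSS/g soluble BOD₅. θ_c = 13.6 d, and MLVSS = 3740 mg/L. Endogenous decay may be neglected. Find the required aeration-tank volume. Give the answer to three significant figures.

V ≈ 3930 m³

With k_d = 0 the design equation reduces to V = Y Q (S₀−S) θ_c / X = 0.562 × 2410 × (824 − 25.4) × 13.6 / 3740 = 3933 m³.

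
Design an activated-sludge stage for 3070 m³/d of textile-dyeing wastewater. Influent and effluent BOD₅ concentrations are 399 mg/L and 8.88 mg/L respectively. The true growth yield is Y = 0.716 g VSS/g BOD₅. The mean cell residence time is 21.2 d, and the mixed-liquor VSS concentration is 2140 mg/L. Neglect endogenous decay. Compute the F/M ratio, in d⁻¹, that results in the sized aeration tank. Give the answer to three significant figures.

F/M ≈ 0.0674 d⁻¹

V·X = Y·Q·ΔS·θ_c gives V = 0.716 × 3070 × (399 − 8.88) × 21.2 / 2140 = 8495 m³.
Food-to-microorganism ratio F/M = Q S₀ / (V X) = 3070 × 399 / (8495 × 2140) = 0.06738 d⁻¹.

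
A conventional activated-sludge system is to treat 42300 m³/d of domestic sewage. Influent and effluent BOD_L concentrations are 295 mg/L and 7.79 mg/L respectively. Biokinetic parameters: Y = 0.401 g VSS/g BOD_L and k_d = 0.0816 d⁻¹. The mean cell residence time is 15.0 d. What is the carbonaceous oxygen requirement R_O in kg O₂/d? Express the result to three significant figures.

R_O ≈ 9040 kg O₂/d

Correct the yield for decay: Y_obs = Y/(1 + k_d θ_c) = 0.401 / (1 + 0.0816 × 15.0) = 0.401 / 2.224 = 0.1803.
ΔS = 295 − 7.79 = 287.2 mg/L, so the substrate removal rate is 42300 × 287.2/1000 = 12149 kg BOD_L/d.
P_X = Y_obs·Q·(S₀ − S) = 0.1803 × 12149 = 2191 kg VSS/d.
R_O = Q·ΔS − 1.42 P_X = 12149 − 3111 = 9038 kg O₂/d.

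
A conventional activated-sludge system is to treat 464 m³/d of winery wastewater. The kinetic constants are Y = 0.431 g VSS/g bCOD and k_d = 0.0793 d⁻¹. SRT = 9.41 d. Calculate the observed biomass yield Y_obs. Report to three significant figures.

Y_obs ≈ 0.247 g VSS/g bCOD

Y_obs = Y / (1 + k_d θ_c) = 0.431 / (1 + 0.0793 × 9.41) = 0.431 / 1.746 = 0.2468.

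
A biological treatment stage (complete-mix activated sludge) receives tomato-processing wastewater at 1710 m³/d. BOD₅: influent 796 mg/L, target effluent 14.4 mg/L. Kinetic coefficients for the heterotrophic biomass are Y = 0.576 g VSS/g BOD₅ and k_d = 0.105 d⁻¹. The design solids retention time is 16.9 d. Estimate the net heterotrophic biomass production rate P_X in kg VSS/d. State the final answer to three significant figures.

P_X ≈ 277 kg VSS/d

Correct the yield for decay: Y_obs = Y/(1 + k_d θ_c) = 0.576 / (1 + 0.105 × 16.9) = 0.576 / 2.774 = 0.2076.
ΔS = 796 − 14.4 = 781.6 mg/L, so the substrate removal rate is 1710 × 781.6/1000 = 1337 kg BOD₅/d.
Biomass produced: P_X = Y_obs·Q·ΔS = 0.2076 × 1337 ≈ 277.5 kg VSS/d.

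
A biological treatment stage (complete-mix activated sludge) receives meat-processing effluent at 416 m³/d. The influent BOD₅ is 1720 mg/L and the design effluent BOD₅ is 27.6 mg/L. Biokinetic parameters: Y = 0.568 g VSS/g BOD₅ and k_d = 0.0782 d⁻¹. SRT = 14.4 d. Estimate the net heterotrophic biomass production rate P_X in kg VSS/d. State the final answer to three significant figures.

P_X ≈ 188 kg VSS/d

Correct the yield for decay: Y_obs = Y/(1 + k_d θ_c) = 0.568 / (1 + 0.0782 × 14.4) = 0.568 / 2.126 = 0.2672.
Mass of BOD₅ removed per day: Q(S₀ − S) = 416 × 1692 g/m³ = 704.0 kg/d.
Net biomass production P_X = Y_obs × Q·(S₀ − S) = 0.2672 × 704.0 = 188.1 kg VSS/d.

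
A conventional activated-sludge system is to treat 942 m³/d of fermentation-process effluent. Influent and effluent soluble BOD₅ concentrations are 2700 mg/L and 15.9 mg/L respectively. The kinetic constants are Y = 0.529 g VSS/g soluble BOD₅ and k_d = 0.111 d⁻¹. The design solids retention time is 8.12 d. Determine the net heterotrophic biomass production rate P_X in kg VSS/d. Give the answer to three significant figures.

Correct the yield for decay: Y_obs = Y/(1 + k_d θ_c) = 0.529 / (1 + 0.111 × 8.12) = 0.529 / 1.901 = 0.2782.
ΔS = 2700 − 15.9 = 2684 mg/L, so the substrate removal rate is 942 × 2684/1000 = 2528 kg soluble BOD₅/d.
P_X = Y_obs · Q(S₀ − S) = 0.2782 × 2528 = 703.5 kg VSS/d.

P_X ≈ 703 kg VSS/d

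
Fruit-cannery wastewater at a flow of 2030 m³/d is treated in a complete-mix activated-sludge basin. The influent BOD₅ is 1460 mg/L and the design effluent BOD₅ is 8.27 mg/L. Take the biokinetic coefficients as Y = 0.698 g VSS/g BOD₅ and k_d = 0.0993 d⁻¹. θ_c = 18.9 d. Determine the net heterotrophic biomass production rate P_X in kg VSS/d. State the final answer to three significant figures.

Correct the yield for decay: Y_obs = Y/(1 + k_d θ_c) = 0.698 / (1 + 0.0993 × 18.9) = 0.698 / 2.877 = 0.2426.
Q·(S₀ − S) = 2030 × (1460 − 8.27) × 10⁻³ = 2947 kg/d removed.
Net biomass production P_X = Y_obs × Q·(S₀ − S) = 0.2426 × 2947 = 715.0 kg VSS/d.

P_X ≈ 715 kg VSS/d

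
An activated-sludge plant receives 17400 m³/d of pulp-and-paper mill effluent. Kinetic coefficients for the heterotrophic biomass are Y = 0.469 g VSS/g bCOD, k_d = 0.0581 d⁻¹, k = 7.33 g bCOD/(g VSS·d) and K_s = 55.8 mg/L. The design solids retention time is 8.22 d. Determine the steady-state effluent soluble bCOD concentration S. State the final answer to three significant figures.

S ≈ 3.08 mg/L

Effluent substrate depends only on kinetics and SRT: S = K_s(1 + k_d θ_c) / [θ_c(Yk − k_d) − 1] = 55.8 × (1 + 0.0581 × 8.22) / [8.22 × (0.469 × 7.33 − 0.0581) − 1] = 82.45 / 26.78 = 3.079 mg/L.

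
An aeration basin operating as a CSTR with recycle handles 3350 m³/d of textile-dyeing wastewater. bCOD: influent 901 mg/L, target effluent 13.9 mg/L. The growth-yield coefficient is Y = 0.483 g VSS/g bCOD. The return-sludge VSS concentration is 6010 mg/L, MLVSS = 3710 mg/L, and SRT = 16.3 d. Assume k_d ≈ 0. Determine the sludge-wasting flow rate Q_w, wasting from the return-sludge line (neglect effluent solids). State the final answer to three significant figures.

With k_d = 0 the design equation reduces to V = Y Q (S₀−S) θ_c / X = 0.483 × 3350 × (901 − 13.9) × 16.3 / 3710 = 6306 m³.
Q_w = (V·X)/(θ_c X_r) = 6306 × 3710 / (16.3 × 6010) = 238.8 m³/d.

Q_w ≈ 239 m³/d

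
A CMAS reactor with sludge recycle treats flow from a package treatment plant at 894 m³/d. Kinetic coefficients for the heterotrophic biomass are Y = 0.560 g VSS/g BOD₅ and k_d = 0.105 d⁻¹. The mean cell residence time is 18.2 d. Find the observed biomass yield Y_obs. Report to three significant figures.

Y_obs ≈ 0.192 g VSS/g BOD₅

Observed yield with endogenous decay: Y_obs = Y / (1 + k_d·θ_c) = 0.560 / (1 + 0.105 × 18.2) = 0.560 / 2.911 = 0.1924 g VSS/g BOD₅.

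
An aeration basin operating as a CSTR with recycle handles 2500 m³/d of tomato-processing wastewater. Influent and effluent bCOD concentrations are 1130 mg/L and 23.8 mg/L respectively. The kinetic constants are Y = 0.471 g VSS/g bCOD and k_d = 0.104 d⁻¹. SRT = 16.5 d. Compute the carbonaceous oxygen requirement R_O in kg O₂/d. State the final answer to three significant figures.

R_O ≈ 2080 kg O₂/d

Y_obs = Y / (1 + k_d θ_c) = 0.471 / (1 + 0.104 × 16.5) = 0.471 / 2.716 = 0.1734.
ΔS = 1130 − 23.8 = 1106 mg/L, so the substrate removal rate is 2500 × 1106/1000 = 2766 kg bCOD/d.
Biomass synthesised: P_X = Y_obs × 2766 = 479.6 kg VSS/d.
R_O = Q·(S₀ − S) − 1.42·P_X = 2766 − 1.42 × 479.6 = 2084 kg O₂/d.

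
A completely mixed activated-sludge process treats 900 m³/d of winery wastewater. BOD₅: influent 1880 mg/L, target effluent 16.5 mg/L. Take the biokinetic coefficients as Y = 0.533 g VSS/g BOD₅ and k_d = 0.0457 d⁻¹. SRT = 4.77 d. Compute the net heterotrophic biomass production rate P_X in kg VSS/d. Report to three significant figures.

P_X ≈ 734 kg VSS/d

Y_obs = Y / (1 + k_d θ_c) = 0.533 / (1 + 0.0457 × 4.77) = 0.533 / 1.218 = 0.4376.
Mass of BOD₅ removed per day: Q(S₀ − S) = 900 × 1864 g/m³ = 1677 kg/d.
P_X = Y_obs · Q(S₀ − S) = 0.4376 × 1677 = 733.9 kg VSS/d.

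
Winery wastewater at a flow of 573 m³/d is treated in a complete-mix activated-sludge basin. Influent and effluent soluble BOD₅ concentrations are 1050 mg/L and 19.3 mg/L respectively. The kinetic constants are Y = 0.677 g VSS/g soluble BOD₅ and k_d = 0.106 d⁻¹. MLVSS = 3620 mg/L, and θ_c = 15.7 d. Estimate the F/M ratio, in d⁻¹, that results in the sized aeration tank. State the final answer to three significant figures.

Steady-state biomass mass balance: V·X·(1 + k_d·θ_c) = Y·Q·(S₀ − S)·θ_c, so V = 0.677 × 573 × (1050 − 19.3) × 15.7 / [3620 × (1 + 0.106 × 15.7)] = 6.28×10^6 / 9644 = 650.9 m³.
F/M = applied load / biomass = Q·S₀/(V·X) = 573 × 1050 / (650.9 × 3620) = 0.2553 d⁻¹.

F/M ≈ 0.255 d⁻¹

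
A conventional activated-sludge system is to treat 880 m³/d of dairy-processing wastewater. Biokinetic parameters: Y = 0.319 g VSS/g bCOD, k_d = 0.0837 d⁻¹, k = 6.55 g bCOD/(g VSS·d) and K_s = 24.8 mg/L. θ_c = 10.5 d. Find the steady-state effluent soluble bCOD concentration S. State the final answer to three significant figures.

S ≈ 2.32 mg/L

For a completely mixed reactor with recycle the Lawrence–McCarty relation gives S = K_s·(1 + k_d·θ_c) / [θ_c·(Y·k − k_d) − 1] = 24.8 × (1 + 0.0837 × 10.5) / [10.5 × (0.319 × 6.55 − 0.0837) − 1] = 46.60 / 20.06 = 2.323 mg/L.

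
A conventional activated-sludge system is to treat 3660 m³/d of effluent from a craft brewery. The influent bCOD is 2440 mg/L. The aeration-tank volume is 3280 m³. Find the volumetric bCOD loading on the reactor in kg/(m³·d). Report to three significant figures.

L_v ≈ 2.72 kg bCOD/(m³·d)

L_v = Q S₀ / V = 3660 × 2440 × 10⁻³ / 3280 = 2.723 kg/(m³·d).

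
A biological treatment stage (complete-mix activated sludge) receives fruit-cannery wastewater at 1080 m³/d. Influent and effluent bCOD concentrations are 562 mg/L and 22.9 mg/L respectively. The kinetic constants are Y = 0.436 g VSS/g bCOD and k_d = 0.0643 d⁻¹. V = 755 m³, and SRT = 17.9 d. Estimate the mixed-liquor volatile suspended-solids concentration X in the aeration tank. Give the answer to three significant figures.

X ≈ 2800 mg/L

Solving the biomass balance for X: X = Y Q (S₀−S) θ_c / [V (1+k_d θ_c)] = 0.436 × 1080 × (562 − 22.9) × 17.9 / [755 × (1 + 0.0643 × 17.9)] = 2798 mg/L.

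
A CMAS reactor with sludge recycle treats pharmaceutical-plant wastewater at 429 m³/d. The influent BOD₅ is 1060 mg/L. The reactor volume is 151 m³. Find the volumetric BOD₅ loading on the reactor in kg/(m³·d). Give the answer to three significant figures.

L_v ≈ 3.01 kg BOD₅/(m³·d)

Volumetric loading L_v = Q·S₀ / V = 429 × 1060 g/m³ / 151.0 m³ = 3012 g/(m³·d) = 3.012 kg BOD₅/(m³·d).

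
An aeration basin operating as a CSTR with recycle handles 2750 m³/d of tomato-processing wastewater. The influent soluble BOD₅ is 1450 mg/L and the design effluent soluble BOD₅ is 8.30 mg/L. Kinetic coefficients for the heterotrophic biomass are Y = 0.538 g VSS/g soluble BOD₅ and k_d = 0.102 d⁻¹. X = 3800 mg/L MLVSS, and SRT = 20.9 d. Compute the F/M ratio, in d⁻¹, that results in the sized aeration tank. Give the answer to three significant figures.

Rearranging the biomass balance for a CMAS with decay, V = Y·Q·ΔS·θ_c / [X·(1+k_d θ_c)] = 0.538 × 2750 × (1450 − 8.30) × 20.9 / [3800 × (1 + 0.102 × 20.9)] = 4.46×10^7 / 11901 = 3746 m³.
F/M = applied load / biomass = Q·S₀/(V·X) = 2750 × 1450 / (3746 × 3800) = 0.2801 d⁻¹.

F/M ≈ 0.280 d⁻¹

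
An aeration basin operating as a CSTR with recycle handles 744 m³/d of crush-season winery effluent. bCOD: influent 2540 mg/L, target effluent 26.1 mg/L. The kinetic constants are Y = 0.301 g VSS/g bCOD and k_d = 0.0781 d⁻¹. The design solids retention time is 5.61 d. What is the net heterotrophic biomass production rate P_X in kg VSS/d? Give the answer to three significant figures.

Observed yield with endogenous decay: Y_obs = Y / (1 + k_d·θ_c) = 0.301 / (1 + 0.0781 × 5.61) = 0.301 / 1.438 = 0.2093 g VSS/g bCOD.
Substrate removed = Q·(S₀ − S) = 744 m³/d × (2540 − 26.1) g/m³ = 1.87×10^6 g/d = 1870 kg/d.
P_X = Y_obs · Q(S₀ − S) = 0.2093 × 1870 = 391.5 kg VSS/d.

P_X ≈ 391 kg VSS/d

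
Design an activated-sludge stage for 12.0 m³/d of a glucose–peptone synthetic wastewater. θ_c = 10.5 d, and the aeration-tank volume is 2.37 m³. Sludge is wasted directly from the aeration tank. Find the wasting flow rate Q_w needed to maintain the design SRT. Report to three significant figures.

Q_w ≈ 0.226 m³/d

With mixed-liquor wasting, θ_c = V/Q_w, so Q_w = V/θ_c = 2.370/10.5 = 0.2257 m³/d.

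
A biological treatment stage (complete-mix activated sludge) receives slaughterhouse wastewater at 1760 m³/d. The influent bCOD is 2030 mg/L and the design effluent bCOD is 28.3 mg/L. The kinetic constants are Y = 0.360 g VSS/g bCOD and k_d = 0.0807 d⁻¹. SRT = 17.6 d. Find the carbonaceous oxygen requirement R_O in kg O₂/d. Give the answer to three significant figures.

Observed yield with endogenous decay: Y_obs = Y / (1 + k_d·θ_c) = 0.360 / (1 + 0.0807 × 17.6) = 0.360 / 2.420 = 0.1487 g VSS/g bCOD.
Q·(S₀ − S) = 1760 × (2030 − 28.3) × 10⁻³ = 3523 kg/d removed.
Biomass synthesised: P_X = Y_obs × 3523 = 524.0 kg VSS/d.
Carbonaceous O₂ demand = substrate oxidised − cell-mass equivalent = 3523 − 1.42 × 524.0 = 2779 kg O₂/d.

R_O ≈ 2780 kg O₂/d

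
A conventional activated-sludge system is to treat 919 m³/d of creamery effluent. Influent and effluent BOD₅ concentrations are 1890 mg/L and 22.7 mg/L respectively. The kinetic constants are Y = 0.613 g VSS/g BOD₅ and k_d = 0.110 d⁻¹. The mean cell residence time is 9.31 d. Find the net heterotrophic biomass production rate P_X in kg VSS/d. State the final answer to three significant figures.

P_X ≈ 520 kg VSS/d

The observed yield is Y_obs = Y/(1 + k_d·θ_c) = 0.613 / (1 + 0.110 × 9.31) = 0.613 / 2.024 = 0.3029 g VSS per g BOD₅ removed.
Substrate removed = Q·(S₀ − S) = 919 m³/d × (1890 − 22.7) g/m³ = 1.72×10^6 g/d = 1716 kg/d.
Net biomass production P_X = Y_obs × Q·(S₀ − S) = 0.3029 × 1716 = 519.7 kg VSS/d.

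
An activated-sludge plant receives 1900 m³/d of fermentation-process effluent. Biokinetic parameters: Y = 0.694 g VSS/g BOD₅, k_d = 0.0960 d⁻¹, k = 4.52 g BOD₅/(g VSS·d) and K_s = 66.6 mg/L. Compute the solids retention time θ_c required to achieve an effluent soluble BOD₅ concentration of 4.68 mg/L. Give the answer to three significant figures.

Specific growth rate at S = 4.68 mg/L: μ = YkS/(K_s+S) = 0.694·4.52·4.68/(66.6+4.68) = 0.2060 d⁻¹.
1/θ_c = 0.2060 − 0.0960 = 0.1100 d⁻¹, so θ_c = 9.094 d.

θ_c ≈ 9.09 d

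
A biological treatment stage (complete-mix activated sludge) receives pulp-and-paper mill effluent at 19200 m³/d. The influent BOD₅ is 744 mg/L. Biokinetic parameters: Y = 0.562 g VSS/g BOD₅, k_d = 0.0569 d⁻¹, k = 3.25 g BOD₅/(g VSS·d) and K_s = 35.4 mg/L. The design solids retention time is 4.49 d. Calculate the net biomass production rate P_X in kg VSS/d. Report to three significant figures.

From the Monod/SRT balance for a CMAS, S = K_s·(1+k_d θ_c)/[θ_c·(Y k − k_d) − 1] = 35.4 × (1 + 0.0569 × 4.49) / [4.49 × (0.562 × 3.25 − 0.0569) − 1] = 44.44 / 6.946 = 6.399 mg/L.
The observed yield is Y_obs = Y/(1 + k_d·θ_c) = 0.562 / (1 + 0.0569 × 4.49) = 0.562 / 1.255 = 0.4476 g VSS per g BOD₅ removed.
ΔS = 744 − 6.40 = 737.6 mg/L, so the substrate removal rate is 19200 × 737.6/1000 = 14162 kg BOD₅/d.
P_X = Y_obs · Q(S₀ − S) = 0.4476 × 14162 = 6339 kg VSS/d.

P_X ≈ 6340 kg VSS/d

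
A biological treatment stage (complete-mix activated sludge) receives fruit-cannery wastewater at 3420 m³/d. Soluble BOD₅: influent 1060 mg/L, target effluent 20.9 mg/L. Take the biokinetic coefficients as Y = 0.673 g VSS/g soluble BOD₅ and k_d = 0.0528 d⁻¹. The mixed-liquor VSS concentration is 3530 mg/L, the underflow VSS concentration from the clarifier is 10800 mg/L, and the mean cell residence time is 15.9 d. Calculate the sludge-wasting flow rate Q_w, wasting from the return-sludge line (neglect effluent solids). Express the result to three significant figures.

Q_w ≈ 120 m³/d

From the SRT design equation V = Y Q (S₀−S) θ_c / [X (1 + k_d θ_c)] = 0.673 × 3420 × (1060 − 20.9) × 15.9 / [3530 × (1 + 0.0528 × 15.9)] = 3.8×10^7 / 6494 = 5856 m³.
Q_w = (V·X)/(θ_c X_r) = 5856 × 3530 / (15.9 × 10800) = 120.4 m³/d.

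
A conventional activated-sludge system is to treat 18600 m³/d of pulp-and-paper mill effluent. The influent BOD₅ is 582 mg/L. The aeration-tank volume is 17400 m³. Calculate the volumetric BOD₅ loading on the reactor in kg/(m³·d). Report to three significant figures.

L_v ≈ 0.622 kg BOD₅/(m³·d)

Applied BOD₅ load per unit volume = Q·S₀/V = (18600 × 582/1000)/17400 = 0.6221 kg BOD₅·m⁻³·d⁻¹.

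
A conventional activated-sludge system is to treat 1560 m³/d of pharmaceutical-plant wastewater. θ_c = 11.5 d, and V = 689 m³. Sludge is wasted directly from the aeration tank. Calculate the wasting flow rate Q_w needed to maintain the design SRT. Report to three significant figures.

Q_w ≈ 59.9 m³/d

Wasting from the aeration tank: Q_w = V / θ_c = 689.0 / 11.5 = 59.91 m³/d.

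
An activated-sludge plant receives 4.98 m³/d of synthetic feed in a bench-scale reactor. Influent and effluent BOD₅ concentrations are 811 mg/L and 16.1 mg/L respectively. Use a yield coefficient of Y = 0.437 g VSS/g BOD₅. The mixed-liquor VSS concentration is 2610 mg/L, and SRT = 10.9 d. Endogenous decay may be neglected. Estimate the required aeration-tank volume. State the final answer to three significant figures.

V ≈ 7.22 m³

V·X = Y·Q·ΔS·θ_c gives V = 0.437 × 4.98 × (811 − 16.1) × 10.9 / 2610 = 7.225 m³.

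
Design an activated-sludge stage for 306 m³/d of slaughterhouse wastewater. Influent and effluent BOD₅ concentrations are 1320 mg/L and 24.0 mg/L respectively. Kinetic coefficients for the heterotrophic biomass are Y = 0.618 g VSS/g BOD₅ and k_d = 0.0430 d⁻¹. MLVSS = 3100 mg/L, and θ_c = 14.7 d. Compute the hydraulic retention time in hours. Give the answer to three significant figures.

τ ≈ 55.8 h

Steady-state biomass mass balance: V·X·(1 + k_d·θ_c) = Y·Q·(S₀ − S)·θ_c, so V = 0.618 × 306 × (1320 − 24.0) × 14.7 / [3100 × (1 + 0.0430 × 14.7)] = 3.6×10^6 / 5060 = 712.1 m³.
Hydraulic retention time τ = V/Q = 712.1 / 306 = 2.327 d = 55.85 h.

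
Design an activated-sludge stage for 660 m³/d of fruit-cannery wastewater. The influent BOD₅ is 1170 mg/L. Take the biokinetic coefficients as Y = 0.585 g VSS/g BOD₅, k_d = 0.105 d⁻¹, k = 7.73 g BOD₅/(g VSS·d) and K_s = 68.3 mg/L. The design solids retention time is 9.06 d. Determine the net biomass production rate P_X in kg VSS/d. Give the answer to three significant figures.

P_X ≈ 231 kg VSS/d

Effluent substrate depends only on kinetics and SRT: S = K_s(1 + k_d θ_c) / [θ_c(Yk − k_d) − 1] = 68.3 × (1 + 0.105 × 9.06) / [9.06 × (0.585 × 7.73 − 0.105) − 1] = 133.3 / 39.02 = 3.416 mg/L.
Observed yield with endogenous decay: Y_obs = Y / (1 + k_d·θ_c) = 0.585 / (1 + 0.105 × 9.06) = 0.585 / 1.951 = 0.2998 g VSS/g BOD₅.
Q·(S₀ − S) = 660 × (1170 − 3.42) × 10⁻³ = 769.9 kg/d removed.
Biomass produced: P_X = Y_obs·Q·ΔS = 0.2998 × 769.9 ≈ 230.8 kg VSS/d.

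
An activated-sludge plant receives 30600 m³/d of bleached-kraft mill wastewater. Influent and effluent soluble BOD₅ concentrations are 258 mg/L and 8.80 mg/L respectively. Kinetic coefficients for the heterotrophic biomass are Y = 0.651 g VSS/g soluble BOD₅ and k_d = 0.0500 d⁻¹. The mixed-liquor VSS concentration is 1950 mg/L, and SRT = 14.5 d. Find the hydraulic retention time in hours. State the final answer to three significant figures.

Rearranging the biomass balance for a CMAS with decay, V = Y·Q·ΔS·θ_c / [X·(1+k_d θ_c)] = 0.651 × 30600 × (258 − 8.80) × 14.5 / [1950 × (1 + 0.0500 × 14.5)] = 7.2×10^7 / 3364 = 21399 m³.
Hydraulic retention time τ = V/Q = 21399 / 30600 = 0.6993 d = 16.78 h.

τ ≈ 16.8 h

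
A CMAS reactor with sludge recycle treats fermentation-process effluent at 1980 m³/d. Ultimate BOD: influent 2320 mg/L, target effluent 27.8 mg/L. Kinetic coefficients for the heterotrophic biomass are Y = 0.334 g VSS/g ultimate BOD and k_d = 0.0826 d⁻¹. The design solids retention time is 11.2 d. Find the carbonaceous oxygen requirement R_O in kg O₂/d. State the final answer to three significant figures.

R_O ≈ 3420 kg O₂/d

The observed yield is Y_obs = Y/(1 + k_d·θ_c) = 0.334 / (1 + 0.0826 × 11.2) = 0.334 / 1.925 = 0.1735 g VSS per g ultimate BOD removed.
ΔS = 2320 − 27.8 = 2292 mg/L, so the substrate removal rate is 1980 × 2292/1000 = 4539 kg ultimate BOD/d.
P_X = Y_obs·Q·(S₀ − S) = 0.1735 × 4539 = 787.4 kg VSS/d.
R_O = Q·ΔS − 1.42 P_X = 4539 − 1118 = 3420 kg O₂/d.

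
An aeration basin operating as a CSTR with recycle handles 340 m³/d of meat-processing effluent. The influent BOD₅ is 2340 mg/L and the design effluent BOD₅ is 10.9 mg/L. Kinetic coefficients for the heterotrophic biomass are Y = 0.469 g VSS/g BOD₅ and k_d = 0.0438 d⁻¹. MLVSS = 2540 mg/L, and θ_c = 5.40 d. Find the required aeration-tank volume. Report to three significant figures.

Steady-state biomass mass balance: V·X·(1 + k_d·θ_c) = Y·Q·(S₀ − S)·θ_c, so V = 0.469 × 340 × (2340 − 10.9) × 5.40 / [2540 × (1 + 0.0438 × 5.40)] = 2.01×10^6 / 3141 = 638.6 m³.

V ≈ 639 m³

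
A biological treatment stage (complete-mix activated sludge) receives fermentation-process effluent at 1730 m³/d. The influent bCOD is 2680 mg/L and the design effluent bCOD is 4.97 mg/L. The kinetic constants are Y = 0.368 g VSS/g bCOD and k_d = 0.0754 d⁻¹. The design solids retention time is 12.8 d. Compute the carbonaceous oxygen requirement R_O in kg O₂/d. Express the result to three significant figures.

R_O ≈ 3400 kg O₂/d

Correct the yield for decay: Y_obs = Y/(1 + k_d θ_c) = 0.368 / (1 + 0.0754 × 12.8) = 0.368 / 1.965 = 0.1873.
Mass of bCOD removed per day: Q(S₀ − S) = 1730 × 2675 g/m³ = 4628 kg/d.
P_X = Y_obs·Q·(S₀ − S) = 0.1873 × 4628 = 866.6 kg VSS/d.
R_O = Q·(S₀ − S) − 1.42·P_X = 4628 − 1.42 × 866.6 = 3397 kg O₂/d.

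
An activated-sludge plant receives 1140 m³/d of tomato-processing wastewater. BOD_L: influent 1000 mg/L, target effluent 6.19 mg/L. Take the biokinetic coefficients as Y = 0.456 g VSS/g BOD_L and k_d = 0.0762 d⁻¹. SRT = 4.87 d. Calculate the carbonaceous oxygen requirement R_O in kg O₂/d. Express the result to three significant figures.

R_O ≈ 598 kg O₂/d

Correct the yield for decay: Y_obs = Y/(1 + k_d θ_c) = 0.456 / (1 + 0.0762 × 4.87) = 0.456 / 1.371 = 0.3326.
Q·(S₀ − S) = 1140 × (1000 − 6.19) × 10⁻³ = 1133 kg/d removed.
Biomass synthesised: P_X = Y_obs × 1133 = 376.8 kg VSS/d.
R_O = Q·ΔS − 1.42 P_X = 1133 − 535.0 = 597.9 kg O₂/d.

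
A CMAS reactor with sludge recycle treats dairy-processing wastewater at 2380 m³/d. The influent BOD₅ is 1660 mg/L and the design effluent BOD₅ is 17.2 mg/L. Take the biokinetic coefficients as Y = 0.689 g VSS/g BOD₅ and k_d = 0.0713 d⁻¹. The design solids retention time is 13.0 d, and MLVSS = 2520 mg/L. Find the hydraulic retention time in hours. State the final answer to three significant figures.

τ ≈ 72.7 h

Steady-state biomass mass balance: V·X·(1 + k_d·θ_c) = Y·Q·(S₀ − S)·θ_c, so V = 0.689 × 2380 × (1660 − 17.2) × 13.0 / [2520 × (1 + 0.0713 × 13.0)] = 3.5×10^7 / 4856 = 7212 m³.
HRT = V/Q = 7212 m³ / 2380 m³·d⁻¹ = 3.030 d × 24 = 72.73 h.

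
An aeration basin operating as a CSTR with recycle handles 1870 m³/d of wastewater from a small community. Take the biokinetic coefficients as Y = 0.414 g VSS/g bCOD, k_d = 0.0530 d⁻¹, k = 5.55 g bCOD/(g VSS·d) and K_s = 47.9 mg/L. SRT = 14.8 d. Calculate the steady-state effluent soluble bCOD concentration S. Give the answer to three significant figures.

S ≈ 2.65 mg/L

For a completely mixed reactor with recycle the Lawrence–McCarty relation gives S = K_s·(1 + k_d·θ_c) / [θ_c·(Y·k − k_d) − 1] = 47.9 × (1 + 0.0530 × 14.8) / [14.8 × (0.414 × 5.55 − 0.0530) − 1] = 85.47 / 32.22 = 2.653 mg/L.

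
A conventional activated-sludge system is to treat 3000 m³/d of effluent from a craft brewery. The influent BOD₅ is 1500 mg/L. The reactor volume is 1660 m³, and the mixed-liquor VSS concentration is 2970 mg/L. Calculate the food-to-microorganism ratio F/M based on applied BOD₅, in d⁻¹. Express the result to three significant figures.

F/M = applied load / biomass = Q·S₀/(V·X) = 3000 × 1500 / (1660 × 2970) = 0.9127 d⁻¹.

F/M ≈ 0.913 d⁻¹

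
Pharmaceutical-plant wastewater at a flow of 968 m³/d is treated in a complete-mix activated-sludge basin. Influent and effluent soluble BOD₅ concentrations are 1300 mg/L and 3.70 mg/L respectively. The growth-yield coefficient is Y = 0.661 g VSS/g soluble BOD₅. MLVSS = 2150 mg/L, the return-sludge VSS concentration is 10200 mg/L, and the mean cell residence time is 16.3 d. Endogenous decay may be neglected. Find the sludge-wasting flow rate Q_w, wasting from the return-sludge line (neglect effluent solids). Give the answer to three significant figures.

Q_w ≈ 81.3 m³/d

V·X = Y·Q·ΔS·θ_c gives V = 0.661 × 968 × (1300 − 3.70) × 16.3 / 2150 = 6288 m³.
Wasting from the return line (neglecting effluent solids): Q_w = V·X / (θ_c·X_r) = 6288 × 2150 / (16.3 × 10200) = 81.32 m³/d.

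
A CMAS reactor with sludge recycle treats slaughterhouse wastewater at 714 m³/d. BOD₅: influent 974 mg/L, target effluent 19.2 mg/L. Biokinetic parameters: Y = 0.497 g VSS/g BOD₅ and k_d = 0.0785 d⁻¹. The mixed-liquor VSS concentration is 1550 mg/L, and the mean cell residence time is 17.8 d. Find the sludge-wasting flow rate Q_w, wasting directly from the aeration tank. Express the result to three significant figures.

Q_w ≈ 91.2 m³/d

Rearranging the biomass balance for a CMAS with decay, V = Y·Q·ΔS·θ_c / [X·(1+k_d θ_c)] = 0.497 × 714 × (974 − 19.2) × 17.8 / [1550 × (1 + 0.0785 × 17.8)] = 6.03×10^6 / 3716 = 1623 m³.
For wasting at MLVSS concentration, Q_w = V/θ_c = 1623/17.8 = 91.18 m³/d.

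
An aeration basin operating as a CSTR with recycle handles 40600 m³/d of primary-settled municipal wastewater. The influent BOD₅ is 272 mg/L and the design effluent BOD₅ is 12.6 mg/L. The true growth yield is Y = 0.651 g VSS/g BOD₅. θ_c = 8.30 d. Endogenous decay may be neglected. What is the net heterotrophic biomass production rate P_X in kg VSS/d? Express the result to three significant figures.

P_X ≈ 6860 kg VSS/d

Since k_d ≈ 0, Y_obs = Y = 0.651 g VSS/g BOD₅.
ΔS = 272 − 12.6 = 259.4 mg/L, so the substrate removal rate is 40600 × 259.4/1000 = 10532 kg BOD₅/d.
Biomass produced: P_X = Y_obs·Q·ΔS = 0.6510 × 10532 ≈ 6856 kg VSS/d.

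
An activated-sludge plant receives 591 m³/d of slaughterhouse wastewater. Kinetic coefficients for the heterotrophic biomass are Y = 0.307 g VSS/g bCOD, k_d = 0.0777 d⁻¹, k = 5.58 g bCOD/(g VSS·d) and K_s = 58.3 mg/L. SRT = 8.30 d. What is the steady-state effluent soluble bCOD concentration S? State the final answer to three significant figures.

S ≈ 7.63 mg/L

For a completely mixed reactor with recycle the Lawrence–McCarty relation gives S = K_s·(1 + k_d·θ_c) / [θ_c·(Y·k − k_d) − 1] = 58.3 × (1 + 0.0777 × 8.30) / [8.30 × (0.307 × 5.58 − 0.0777) − 1] = 95.90 / 12.57 = 7.627 mg/L.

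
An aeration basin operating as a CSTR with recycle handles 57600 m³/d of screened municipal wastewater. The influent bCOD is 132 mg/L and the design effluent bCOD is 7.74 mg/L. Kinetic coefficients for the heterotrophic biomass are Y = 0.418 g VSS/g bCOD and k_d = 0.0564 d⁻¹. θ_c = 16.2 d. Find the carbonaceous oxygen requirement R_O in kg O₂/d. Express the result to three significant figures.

R_O ≈ 4940 kg O₂/d

Y_obs = Y / (1 + k_d θ_c) = 0.418 / (1 + 0.0564 × 16.2) = 0.418 / 1.914 = 0.2184.
Substrate removed = Q·(S₀ − S) = 57600 m³/d × (132 − 7.74) g/m³ = 7.16×10^6 g/d = 7157 kg/d.
P_X = Y_obs·Q·(S₀ − S) = 0.2184 × 7157 = 1563 kg VSS/d.
R_O = Q·(S₀ − S) − 1.42·P_X = 7157 − 1.42 × 1563 = 4937 kg O₂/d.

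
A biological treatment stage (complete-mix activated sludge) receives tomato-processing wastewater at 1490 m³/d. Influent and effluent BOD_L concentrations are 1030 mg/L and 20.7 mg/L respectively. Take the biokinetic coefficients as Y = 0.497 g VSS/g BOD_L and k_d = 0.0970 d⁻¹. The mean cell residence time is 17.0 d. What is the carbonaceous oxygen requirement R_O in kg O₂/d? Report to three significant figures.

Correct the yield for decay: Y_obs = Y/(1 + k_d θ_c) = 0.497 / (1 + 0.0970 × 17.0) = 0.497 / 2.649 = 0.1876.
ΔS = 1030 − 20.7 = 1009 mg/L, so the substrate removal rate is 1490 × 1009/1000 = 1504 kg BOD_L/d.
Net sludge production P_X = 0.1876 × 1504 = 282.2 kg VSS/d.
R_O = Q·(S₀ − S) − 1.42·P_X = 1504 − 1.42 × 282.2 = 1103 kg O₂/d.

R_O ≈ 1100 kg O₂/d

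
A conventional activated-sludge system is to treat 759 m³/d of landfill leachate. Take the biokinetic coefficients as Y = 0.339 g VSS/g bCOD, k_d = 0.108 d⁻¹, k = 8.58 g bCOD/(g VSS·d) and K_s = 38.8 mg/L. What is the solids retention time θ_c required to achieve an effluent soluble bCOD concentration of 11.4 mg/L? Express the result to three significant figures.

From 1/θ_c = Y·k·S/(K_s + S) − k_d: Y·k·S/(K_s+S) = 0.339 × 8.58 × 11.4 / (38.8 + 11.4) = 0.6605 d⁻¹.
Then 1/θ_c = μ − k_d = 0.6605 − 0.108 = 0.5525 d⁻¹, giving θ_c = 1.810 d.

θ_c ≈ 1.81 d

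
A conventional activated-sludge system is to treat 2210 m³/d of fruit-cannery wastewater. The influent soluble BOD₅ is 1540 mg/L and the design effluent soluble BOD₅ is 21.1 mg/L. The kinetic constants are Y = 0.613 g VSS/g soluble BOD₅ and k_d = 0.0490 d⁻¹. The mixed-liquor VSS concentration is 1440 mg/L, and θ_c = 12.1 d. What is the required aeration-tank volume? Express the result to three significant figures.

V ≈ 10900 m³

Steady-state biomass mass balance: V·X·(1 + k_d·θ_c) = Y·Q·(S₀ − S)·θ_c, so V = 0.613 × 2210 × (1540 − 21.1) × 12.1 / [1440 × (1 + 0.0490 × 12.1)] = 2.49×10^7 / 2294 = 10855 m³.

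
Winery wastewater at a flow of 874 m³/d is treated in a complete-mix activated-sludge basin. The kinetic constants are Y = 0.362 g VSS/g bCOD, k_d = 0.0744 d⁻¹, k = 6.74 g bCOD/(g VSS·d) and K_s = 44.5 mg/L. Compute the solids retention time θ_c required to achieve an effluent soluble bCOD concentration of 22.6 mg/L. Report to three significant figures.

θ_c ≈ 1.34 d

Specific growth rate at S = 22.6 mg/L: μ = YkS/(K_s+S) = 0.362·6.74·22.6/(44.5+22.6) = 0.8218 d⁻¹.
Then 1/θ_c = μ − k_d = 0.8218 − 0.0744 = 0.7474 d⁻¹, giving θ_c = 1.338 d.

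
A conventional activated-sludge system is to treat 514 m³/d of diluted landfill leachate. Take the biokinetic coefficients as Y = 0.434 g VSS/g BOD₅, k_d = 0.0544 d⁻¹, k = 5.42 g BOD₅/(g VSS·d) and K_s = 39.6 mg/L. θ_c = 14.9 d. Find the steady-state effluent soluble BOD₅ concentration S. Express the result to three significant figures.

S ≈ 2.16 mg/L

Effluent substrate depends only on kinetics and SRT: S = K_s(1 + k_d θ_c) / [θ_c(Yk − k_d) − 1] = 39.6 × (1 + 0.0544 × 14.9) / [14.9 × (0.434 × 5.42 − 0.0544) − 1] = 71.70 / 33.24 = 2.157 mg/L.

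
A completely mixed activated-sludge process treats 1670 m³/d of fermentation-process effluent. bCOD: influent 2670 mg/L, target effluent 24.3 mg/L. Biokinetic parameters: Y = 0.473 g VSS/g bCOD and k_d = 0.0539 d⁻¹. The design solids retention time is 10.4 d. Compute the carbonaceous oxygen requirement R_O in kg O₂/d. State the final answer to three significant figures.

R_O ≈ 2520 kg O₂/d

The observed yield is Y_obs = Y/(1 + k_d·θ_c) = 0.473 / (1 + 0.0539 × 10.4) = 0.473 / 1.561 = 0.3031 g VSS per g bCOD removed.
Substrate removed = Q·(S₀ − S) = 1670 m³/d × (2670 − 24.3) g/m³ = 4.42×10^6 g/d = 4418 kg/d.
Net sludge production P_X = 0.3031 × 4418 = 1339 kg VSS/d.
R_O = Q·ΔS − 1.42 P_X = 4418 − 1902 = 2517 kg O₂/d.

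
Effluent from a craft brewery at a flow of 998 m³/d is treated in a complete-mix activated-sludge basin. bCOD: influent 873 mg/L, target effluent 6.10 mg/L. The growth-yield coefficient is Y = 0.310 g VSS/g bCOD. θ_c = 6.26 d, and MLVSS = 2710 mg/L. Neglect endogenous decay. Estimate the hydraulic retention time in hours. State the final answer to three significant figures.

With k_d = 0 the design equation reduces to V = Y Q (S₀−S) θ_c / X = 0.310 × 998 × (873 − 6.10) × 6.26 / 2710 = 619.5 m³.
Hydraulic retention time τ = V/Q = 619.5 / 998 = 0.6208 d = 14.90 h.

τ ≈ 14.9 h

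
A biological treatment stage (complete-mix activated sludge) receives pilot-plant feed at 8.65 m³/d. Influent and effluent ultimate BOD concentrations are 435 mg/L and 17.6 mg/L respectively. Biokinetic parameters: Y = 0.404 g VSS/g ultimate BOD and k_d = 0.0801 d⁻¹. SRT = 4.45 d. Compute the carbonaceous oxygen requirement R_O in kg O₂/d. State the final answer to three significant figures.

R_O ≈ 2.08 kg O₂/d

Y_obs = Y / (1 + k_d θ_c) = 0.404 / (1 + 0.0801 × 4.45) = 0.404 / 1.356 = 0.2978.
ΔS = 435 − 17.6 = 417.4 mg/L, so the substrate removal rate is 8.65 × 417.4/1000 = 3.611 kg ultimate BOD/d.
Biomass synthesised: P_X = Y_obs × 3.611 = 1.075 kg VSS/d.
Carbonaceous O₂ demand = substrate oxidised − cell-mass equivalent = 3.611 − 1.42 × 1.075 = 2.084 kg O₂/d.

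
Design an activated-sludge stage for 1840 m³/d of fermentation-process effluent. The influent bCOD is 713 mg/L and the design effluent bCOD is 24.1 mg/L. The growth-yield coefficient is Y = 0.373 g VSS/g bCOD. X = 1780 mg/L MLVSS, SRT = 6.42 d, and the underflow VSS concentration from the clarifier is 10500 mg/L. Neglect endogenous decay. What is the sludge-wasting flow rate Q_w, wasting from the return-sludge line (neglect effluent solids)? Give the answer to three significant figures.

Q_w ≈ 45.0 m³/d

V·X = Y·Q·ΔS·θ_c gives V = 0.373 × 1840 × (713 − 24.1) × 6.42 / 1780 = 1705 m³.
θ_c = V·X/(Q_w·X_r) when wasting from the recycle, so Q_w = V·X/(θ_c·X_r) = 1705 × 1780 / (6.42 × 10500) = 45.03 m³/d.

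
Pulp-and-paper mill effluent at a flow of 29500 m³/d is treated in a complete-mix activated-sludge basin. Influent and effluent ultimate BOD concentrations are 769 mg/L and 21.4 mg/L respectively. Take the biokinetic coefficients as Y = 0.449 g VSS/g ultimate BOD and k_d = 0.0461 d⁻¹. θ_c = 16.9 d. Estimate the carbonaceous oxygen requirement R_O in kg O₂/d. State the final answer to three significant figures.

R_O ≈ 14200 kg O₂/d

Correct the yield for decay: Y_obs = Y/(1 + k_d θ_c) = 0.449 / (1 + 0.0461 × 16.9) = 0.449 / 1.779 = 0.2524.
Q·(S₀ − S) = 29500 × (769 − 21.4) × 10⁻³ = 22054 kg/d removed.
P_X = Y_obs·Q·(S₀ − S) = 0.2524 × 22054 = 5566 kg VSS/d.
Carbonaceous O₂ demand = substrate oxidised − cell-mass equivalent = 22054 − 1.42 × 5566 = 14151 kg O₂/d.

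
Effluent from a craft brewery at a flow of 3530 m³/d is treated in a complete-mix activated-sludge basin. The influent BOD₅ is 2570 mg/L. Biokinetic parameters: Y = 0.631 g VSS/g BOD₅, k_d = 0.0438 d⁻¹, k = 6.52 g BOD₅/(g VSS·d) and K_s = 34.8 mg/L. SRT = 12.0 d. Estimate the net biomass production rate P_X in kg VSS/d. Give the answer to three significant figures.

Effluent substrate depends only on kinetics and SRT: S = K_s(1 + k_d θ_c) / [θ_c(Yk − k_d) − 1] = 34.8 × (1 + 0.0438 × 12.0) / [12.0 × (0.631 × 6.52 − 0.0438) − 1] = 53.09 / 47.84 = 1.110 mg/L.
Y_obs = Y / (1 + k_d θ_c) = 0.631 / (1 + 0.0438 × 12.0) = 0.631 / 1.526 = 0.4136.
Mass of BOD₅ removed per day: Q(S₀ − S) = 3530 × 2569 g/m³ = 9068 kg/d.
Net biomass production P_X = Y_obs × Q·(S₀ − S) = 0.4136 × 9068 = 3751 kg VSS/d.

P_X ≈ 3750 kg VSS/d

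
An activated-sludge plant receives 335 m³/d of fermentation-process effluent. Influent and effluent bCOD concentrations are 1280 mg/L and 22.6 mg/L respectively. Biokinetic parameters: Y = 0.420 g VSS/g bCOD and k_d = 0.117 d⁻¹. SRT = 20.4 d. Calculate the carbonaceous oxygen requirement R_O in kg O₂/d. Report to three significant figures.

Observed yield with endogenous decay: Y_obs = Y / (1 + k_d·θ_c) = 0.420 / (1 + 0.117 × 20.4) = 0.420 / 3.387 = 0.1240 g VSS/g bCOD.
Substrate removed = Q·(S₀ − S) = 335 m³/d × (1280 − 22.6) g/m³ = 4.21×10^5 g/d = 421.2 kg/d.
P_X = Y_obs·Q·(S₀ − S) = 0.1240 × 421.2 = 52.24 kg VSS/d.
R_O = Q·(S₀ − S) − 1.42·P_X = 421.2 − 1.42 × 52.24 = 347.1 kg O₂/d.

R_O ≈ 347 kg O₂/d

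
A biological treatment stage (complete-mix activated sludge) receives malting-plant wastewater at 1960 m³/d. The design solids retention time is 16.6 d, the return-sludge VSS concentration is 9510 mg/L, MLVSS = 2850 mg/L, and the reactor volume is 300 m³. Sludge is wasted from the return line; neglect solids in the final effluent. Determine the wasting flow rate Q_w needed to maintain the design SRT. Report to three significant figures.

Q_w ≈ 5.42 m³/d

Wasting from the return line (neglecting effluent solids): Q_w = V·X / (θ_c·X_r) = 300.0 × 2850 / (16.6 × 9510) = 5.416 m³/d.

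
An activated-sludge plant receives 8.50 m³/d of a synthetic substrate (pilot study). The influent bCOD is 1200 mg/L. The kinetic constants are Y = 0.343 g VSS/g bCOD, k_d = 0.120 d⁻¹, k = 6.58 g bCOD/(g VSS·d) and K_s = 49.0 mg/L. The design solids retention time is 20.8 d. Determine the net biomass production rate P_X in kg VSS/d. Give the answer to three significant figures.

P_X ≈ 0.997 kg VSS/d

For a completely mixed reactor with recycle the Lawrence–McCarty relation gives S = K_s·(1 + k_d·θ_c) / [θ_c·(Y·k − k_d) − 1] = 49.0 × (1 + 0.120 × 20.8) / [20.8 × (0.343 × 6.58 − 0.120) − 1] = 171.3 / 43.45 = 3.943 mg/L.
Observed yield with endogenous decay: Y_obs = Y / (1 + k_d·θ_c) = 0.343 / (1 + 0.120 × 20.8) = 0.343 / 3.496 = 0.09811 g VSS/g bCOD.
Mass of bCOD removed per day: Q(S₀ − S) = 8.50 × 1196 g/m³ = 10.17 kg/d.
Biomass produced: P_X = Y_obs·Q·ΔS = 0.09811 × 10.17 ≈ 0.9975 kg VSS/d.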